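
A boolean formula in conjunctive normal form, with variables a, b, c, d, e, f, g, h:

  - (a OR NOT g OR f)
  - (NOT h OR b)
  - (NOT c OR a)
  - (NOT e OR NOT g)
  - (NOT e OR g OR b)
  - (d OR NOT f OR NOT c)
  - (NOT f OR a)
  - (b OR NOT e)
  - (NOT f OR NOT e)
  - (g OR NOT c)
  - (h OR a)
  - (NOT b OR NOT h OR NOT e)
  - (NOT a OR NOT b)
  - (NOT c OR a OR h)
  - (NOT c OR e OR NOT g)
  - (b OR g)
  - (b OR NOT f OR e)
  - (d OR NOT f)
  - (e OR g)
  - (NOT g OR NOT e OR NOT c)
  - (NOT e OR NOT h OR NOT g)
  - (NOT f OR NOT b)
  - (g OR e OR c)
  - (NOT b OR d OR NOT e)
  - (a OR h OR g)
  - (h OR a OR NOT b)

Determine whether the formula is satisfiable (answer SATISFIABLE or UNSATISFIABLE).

d occurs only positively in the remaining clauses — set d = True.
Try a = True.
  then b is forced to False.
  then h is forced to False.
  then e is forced to False.
  then g is forced to True.
  then c is forced to False.
  then f is forced to False.
Every clause has at least one true literal under this assignment.
So a = T, b = F, c = F, d = T, e = F, f = F, g = T, h = F is a satisfying assignment.

SATISFIABLE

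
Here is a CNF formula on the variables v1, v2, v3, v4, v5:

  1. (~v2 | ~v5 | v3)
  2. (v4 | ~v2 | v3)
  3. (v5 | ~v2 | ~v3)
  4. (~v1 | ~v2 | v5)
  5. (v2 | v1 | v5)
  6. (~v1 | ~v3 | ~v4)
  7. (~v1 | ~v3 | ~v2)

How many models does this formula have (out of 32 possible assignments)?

13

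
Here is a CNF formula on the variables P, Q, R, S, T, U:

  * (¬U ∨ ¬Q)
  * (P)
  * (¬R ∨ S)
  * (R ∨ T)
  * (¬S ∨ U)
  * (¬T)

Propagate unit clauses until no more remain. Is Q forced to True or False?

False

(P) stands alone — P = True.
(¬T) stands alone — T = False.
(R ∨ T) with T = False leaves only R, so R = True.
(¬R ∨ S): since R = True, the clause reduces to (S). S = True.
From (¬S ∨ U) and S = True: U = True.
(¬U ∨ ¬Q): since U = True, the clause reduces to (¬Q). Q = False.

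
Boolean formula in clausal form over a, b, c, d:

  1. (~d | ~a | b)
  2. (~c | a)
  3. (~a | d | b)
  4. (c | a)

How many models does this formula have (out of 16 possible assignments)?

The models are:
  a=1 b=1 c=0 d=0
  a=1 b=1 c=0 d=1
  a=1 b=1 c=1 d=0
  a=1 b=1 c=1 d=1
That's 4 in total.

4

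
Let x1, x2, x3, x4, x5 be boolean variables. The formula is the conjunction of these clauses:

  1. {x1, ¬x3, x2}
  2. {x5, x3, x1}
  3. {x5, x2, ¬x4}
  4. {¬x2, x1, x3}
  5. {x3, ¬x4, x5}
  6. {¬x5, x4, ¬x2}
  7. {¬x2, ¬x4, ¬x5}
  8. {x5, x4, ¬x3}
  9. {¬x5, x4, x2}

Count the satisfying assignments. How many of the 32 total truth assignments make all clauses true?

Case analysis on x5 and x2:
  x5=T, x2=T: a clause becomes empty — 0.
  x5=T, x2=F: remaining (x1,x3,x4) ∈ {(F,F,T); (T,F,T); (T,T,T)} — 3.
  x5=F, x2=T: remaining (x1,x3,x4) ∈ {(F,T,T); (T,F,F); (T,T,T)} — 3.
  x5=F, x2=F: remaining (x1,x3,x4) ∈ {(T,F,F)} — 1.
Total: 0 + 3 + 3 + 1 = 7.

7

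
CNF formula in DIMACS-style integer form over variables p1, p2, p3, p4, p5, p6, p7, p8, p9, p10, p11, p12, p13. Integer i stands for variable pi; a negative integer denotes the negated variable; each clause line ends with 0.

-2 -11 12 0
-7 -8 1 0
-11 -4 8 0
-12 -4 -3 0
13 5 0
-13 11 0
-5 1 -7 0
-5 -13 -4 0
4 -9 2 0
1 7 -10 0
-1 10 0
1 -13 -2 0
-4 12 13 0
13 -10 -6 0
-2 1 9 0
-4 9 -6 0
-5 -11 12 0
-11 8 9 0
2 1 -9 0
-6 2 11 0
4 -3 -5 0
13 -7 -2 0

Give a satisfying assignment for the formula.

Branch on p1: take p1 = True.
  then p10 is forced to True.
Branch on p2: take p2 = True.
Branch on p3: take p3 = True.
For the remaining variables, p4 = False, p5 = False, p6 = True, p7 = False, p8 = False, p9 = True, p11 = True, p12 = True, p13 = True works.
Every clause has at least one true literal under this assignment.

p1=T, p2=T, p3=T, p4=F, p5=F, p6=T, p7=F, p8=F, p9=T, p10=T, p11=T, p12=T, p13=T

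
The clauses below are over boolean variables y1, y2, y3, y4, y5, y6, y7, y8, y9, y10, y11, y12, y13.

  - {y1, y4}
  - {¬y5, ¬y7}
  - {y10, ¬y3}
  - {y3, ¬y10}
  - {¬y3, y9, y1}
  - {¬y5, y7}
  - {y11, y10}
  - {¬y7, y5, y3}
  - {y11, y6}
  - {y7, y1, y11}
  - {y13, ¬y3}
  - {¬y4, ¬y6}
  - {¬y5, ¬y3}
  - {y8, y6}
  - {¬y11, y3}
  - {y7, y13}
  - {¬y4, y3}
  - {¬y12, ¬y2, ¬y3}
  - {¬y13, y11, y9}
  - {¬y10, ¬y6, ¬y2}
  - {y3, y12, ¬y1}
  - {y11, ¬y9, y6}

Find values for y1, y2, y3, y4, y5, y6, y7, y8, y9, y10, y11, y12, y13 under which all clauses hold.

y1 = T, y2 = F, y3 = T, y4 = F, y5 = F, y6 = F, y7 = T, y8 = T, y9 = F, y10 = T, y11 = T, y12 = T, y13 = T

Check each clause:
  1. {y1, y4} — y1 is true.
  2. {¬y7, ¬y5} — ¬y5 is true.
  3. {¬y3, y10} — y10 is true.
  4. {y3, ¬y10} — y3 is true.
  5. {y1, ¬y3, y9} — y1 is true.
  6. {¬y5, y7} — ¬y5 is true.
  7. {y10, y11} — y10 is true.
  8. {y3, ¬y7, y5} — y3 is true.
  9. {y6, y11} — y11 is true.
  10. {y1, y7, y11} — y1 is true.
  11. {y13, ¬y3} — y13 is true.
  12. {¬y6, ¬y4} — ¬y6 is true.
  13. {¬y3, ¬y5} — ¬y5 is true.
  14. {y6, y8} — y8 is true.
  15. {¬y11, y3} — y3 is true.
  16. {y7, y13} — y13 is true.
  17. {y3, ¬y4} — y3 is true.
  18. {¬y3, ¬y12, ¬y2} — ¬y2 is true.
  19. {y9, ¬y13, y11} — y11 is true.
  20. {¬y10, ¬y2, ¬y6} — ¬y6 is true.
  21. {y3, ¬y1, y12} — y3 is true.
  22. {¬y9, y11, y6} — y11 is true.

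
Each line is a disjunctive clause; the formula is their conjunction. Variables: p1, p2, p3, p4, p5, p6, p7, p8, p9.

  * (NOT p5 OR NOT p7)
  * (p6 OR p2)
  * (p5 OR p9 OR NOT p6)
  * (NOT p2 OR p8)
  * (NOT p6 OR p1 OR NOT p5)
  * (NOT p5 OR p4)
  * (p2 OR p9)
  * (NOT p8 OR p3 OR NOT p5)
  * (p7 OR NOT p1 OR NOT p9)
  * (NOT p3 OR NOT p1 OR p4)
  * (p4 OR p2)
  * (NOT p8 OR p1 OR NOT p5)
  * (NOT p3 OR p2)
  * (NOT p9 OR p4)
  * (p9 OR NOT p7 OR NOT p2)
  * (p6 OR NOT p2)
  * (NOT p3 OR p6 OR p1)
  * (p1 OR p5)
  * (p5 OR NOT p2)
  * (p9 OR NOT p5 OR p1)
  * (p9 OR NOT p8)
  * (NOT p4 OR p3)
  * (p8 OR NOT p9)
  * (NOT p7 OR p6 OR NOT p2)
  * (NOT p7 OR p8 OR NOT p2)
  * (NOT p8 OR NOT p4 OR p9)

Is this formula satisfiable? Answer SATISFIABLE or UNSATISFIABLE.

UNSATISFIABLE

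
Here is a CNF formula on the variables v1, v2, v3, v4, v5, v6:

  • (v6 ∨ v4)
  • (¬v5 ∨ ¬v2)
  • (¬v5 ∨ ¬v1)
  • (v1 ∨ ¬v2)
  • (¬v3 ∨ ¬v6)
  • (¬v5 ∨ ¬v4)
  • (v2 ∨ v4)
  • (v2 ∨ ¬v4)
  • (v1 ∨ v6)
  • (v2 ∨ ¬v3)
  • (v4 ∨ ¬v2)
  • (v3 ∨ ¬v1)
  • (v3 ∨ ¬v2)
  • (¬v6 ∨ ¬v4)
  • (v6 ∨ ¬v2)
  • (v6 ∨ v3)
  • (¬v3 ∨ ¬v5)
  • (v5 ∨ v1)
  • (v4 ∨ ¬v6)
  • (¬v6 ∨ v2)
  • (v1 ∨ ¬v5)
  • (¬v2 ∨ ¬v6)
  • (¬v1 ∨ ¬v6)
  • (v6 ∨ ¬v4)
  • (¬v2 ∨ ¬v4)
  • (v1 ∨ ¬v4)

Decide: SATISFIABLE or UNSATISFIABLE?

UNSATISFIABLE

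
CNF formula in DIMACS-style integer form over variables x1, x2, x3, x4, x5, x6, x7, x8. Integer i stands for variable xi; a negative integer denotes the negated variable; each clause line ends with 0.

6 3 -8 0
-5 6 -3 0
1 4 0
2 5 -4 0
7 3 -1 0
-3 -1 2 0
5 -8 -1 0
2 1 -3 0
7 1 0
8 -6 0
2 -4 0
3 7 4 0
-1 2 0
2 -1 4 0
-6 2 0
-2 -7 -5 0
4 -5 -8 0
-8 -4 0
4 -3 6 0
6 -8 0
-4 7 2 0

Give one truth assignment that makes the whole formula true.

x1=False  x2=True  x3=False  x4=True  x5=False  x6=False  x7=True  x8=False

Branch on x1: take x1 = False.
  then x4 is forced to True.
  then x7 is forced to True.
  then x2 is forced to True.
  then x5 is forced to False.
  then x8 is forced to False.
  then x6 is forced to False.
x3 is now unconstrained; take x3 = False.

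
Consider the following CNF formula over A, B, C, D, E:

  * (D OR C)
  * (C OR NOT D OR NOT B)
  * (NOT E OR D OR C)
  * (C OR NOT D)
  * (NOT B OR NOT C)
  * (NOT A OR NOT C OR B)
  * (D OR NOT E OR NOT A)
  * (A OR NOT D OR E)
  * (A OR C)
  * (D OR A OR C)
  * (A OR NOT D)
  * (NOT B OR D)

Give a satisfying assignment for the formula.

Set A = False and propagate.
  then C is forced to True.
  then B is forced to False.
  then D is forced to False.
E is now unconstrained; take E = True.
Every clause has at least one true literal under this assignment.

A=False, B=False, C=True, D=False, E=True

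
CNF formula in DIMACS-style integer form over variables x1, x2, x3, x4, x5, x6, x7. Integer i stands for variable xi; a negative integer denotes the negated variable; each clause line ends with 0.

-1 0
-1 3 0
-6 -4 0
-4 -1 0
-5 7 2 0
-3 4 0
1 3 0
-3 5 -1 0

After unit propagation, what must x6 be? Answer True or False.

Unit clause (!x1) sets x1 = False.
(x3 || x1): since x1 = False, the clause reduces to (x3). x3 = True.
From (x4 || !x3) and x3 = True: x4 = True.
From (!x6 || !x4) and x4 = True: x6 = False.

False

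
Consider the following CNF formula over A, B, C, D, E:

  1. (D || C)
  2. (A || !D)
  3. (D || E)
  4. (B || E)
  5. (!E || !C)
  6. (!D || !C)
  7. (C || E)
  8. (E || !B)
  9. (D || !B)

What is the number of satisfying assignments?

2

Satisfying assignments:
  A=1 B=0 C=0 D=1 E=1
  A=1 B=1 C=0 D=1 E=1
Count: 2.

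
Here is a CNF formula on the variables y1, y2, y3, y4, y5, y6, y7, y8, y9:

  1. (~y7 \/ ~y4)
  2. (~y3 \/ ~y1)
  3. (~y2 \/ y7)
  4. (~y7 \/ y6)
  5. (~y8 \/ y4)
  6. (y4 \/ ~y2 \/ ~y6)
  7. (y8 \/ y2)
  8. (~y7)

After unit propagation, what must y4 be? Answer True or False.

Unit clause (~y7) sets y7 = False.
(y7 \/ ~y2) with y7 = False leaves only ~y2, so y2 = False.
(y8 \/ y2): since y2 = False, the clause reduces to (y8). y8 = True.
From (~y8 \/ y4) and y8 = True: y4 = True.

True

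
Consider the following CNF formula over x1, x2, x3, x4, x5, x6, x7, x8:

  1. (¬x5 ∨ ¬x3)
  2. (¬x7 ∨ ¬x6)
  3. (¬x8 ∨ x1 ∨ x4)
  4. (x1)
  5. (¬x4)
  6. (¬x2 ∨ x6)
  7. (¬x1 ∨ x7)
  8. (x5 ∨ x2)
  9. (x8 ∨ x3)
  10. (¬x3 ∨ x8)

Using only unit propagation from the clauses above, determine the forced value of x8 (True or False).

True

(x1) is a unit clause: x1 = True.
Unit clause (¬x4) sets x4 = False.
From (¬x1 ∨ x7) and x1 = True: x7 = True.
(¬x7 ∨ ¬x6) with x7 = True leaves only ¬x6, so x6 = False.
(x6 ∨ ¬x2) with x6 = False leaves only ¬x2, so x2 = False.
(x2 ∨ x5) with x2 = False leaves only x5, so x5 = True.
In (¬x3 ∨ ¬x5), ¬x5 is now false; ¬x3 must hold, so x3 = False.
From (x8 ∨ x3) and x3 = False: x8 = True.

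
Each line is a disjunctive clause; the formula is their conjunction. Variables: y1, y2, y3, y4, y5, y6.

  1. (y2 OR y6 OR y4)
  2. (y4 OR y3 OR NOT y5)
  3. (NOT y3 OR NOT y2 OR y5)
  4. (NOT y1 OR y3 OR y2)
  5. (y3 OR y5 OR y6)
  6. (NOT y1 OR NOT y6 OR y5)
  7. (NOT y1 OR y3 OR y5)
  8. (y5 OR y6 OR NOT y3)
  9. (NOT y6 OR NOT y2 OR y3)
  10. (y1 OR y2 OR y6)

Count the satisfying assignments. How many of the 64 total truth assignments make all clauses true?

20

Split on y3, then y5.
  y3=T, y5=T: 13 of the 16 assignments to (y1,y2,y4,y6) work.
  y3=T, y5=F: remaining (y1,y2,y4,y6) ∈ {(F,F,F,T); (F,F,T,T)} — 2.
  y3=F, y5=T: remaining (y1,y2,y4,y6) ∈ {(F,F,T,T); (F,T,T,F); (T,T,T,F)} — 3.
  y3=F, y5=F: remaining (y1,y2,y4,y6) ∈ {(F,F,F,T); (F,F,T,T)} — 2.
Total: 13 + 2 + 3 + 2 = 20.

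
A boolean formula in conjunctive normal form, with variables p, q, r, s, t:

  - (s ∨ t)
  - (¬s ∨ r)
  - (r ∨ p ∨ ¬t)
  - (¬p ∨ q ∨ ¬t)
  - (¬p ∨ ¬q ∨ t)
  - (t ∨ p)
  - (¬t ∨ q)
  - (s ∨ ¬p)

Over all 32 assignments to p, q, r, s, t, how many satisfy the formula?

4

Satisfying assignments:
  p=F q=T r=T s=F t=T
  p=F q=T r=T s=T t=T
  p=T q=F r=T s=T t=F
  p=T q=T r=T s=T t=T
That's 4 in total.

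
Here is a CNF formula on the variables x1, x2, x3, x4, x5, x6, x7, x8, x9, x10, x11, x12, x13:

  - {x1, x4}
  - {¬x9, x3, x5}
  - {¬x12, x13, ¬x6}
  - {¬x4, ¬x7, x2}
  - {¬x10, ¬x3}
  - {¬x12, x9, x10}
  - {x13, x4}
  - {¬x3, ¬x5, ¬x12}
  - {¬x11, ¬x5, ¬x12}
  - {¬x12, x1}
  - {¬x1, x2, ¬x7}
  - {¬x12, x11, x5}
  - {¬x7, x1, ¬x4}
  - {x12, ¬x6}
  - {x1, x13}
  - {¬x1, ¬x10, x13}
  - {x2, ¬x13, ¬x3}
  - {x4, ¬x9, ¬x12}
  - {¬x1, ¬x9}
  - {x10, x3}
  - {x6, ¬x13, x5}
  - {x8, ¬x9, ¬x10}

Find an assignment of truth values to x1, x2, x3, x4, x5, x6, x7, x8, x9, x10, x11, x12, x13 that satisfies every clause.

x1=T, x2=T, x3=T, x4=F, x5=T, x6=F, x7=T, x8=T, x9=F, x10=F, x11=T, x12=F, x13=T

x2 occurs only positively in the remaining clauses — set x2 = True.
x8 occurs only positively in the remaining clauses — set x8 = True.
Branch on x1: take x1 = True.
  then x9 is forced to False.
Try x3 = True.
  then x10 is forced to False.
  then x12 is forced to False.
  then x6 is forced to False.
The remaining clauses are satisfied by x4 = False, x5 = True, x7 = True, x11 = True, x13 = True.
Every clause has at least one true literal under this assignment.
Check each clause:
  1. {x4, x1} — x1 is true.
  2. {¬x9, x5, x3} — x3 is true.
  3. {x13, ¬x6, ¬x12} — ¬x6 is true.
  4. {¬x7, ¬x4, x2} — x2 is true.
  5. {¬x3, ¬x10} — ¬x10 is true.
  6. {x10, ¬x12, x9} — ¬x12 is true.
  7. {x4, x13} — x13 is true.
  8. {¬x3, ¬x12, ¬x5} — ¬x12 is true.
  9. {¬x11, ¬x5, ¬x12} — ¬x12 is true.
  10. {x1, ¬x12} — x1 is true.
  11. {x2, ¬x7, ¬x1} — x2 is true.
  12. {¬x12, x11, x5} — x11 is true.
  13. {¬x4, ¬x7, x1} — ¬x4 is true.
  14. {x12, ¬x6} — ¬x6 is true.
  15. {x13, x1} — x1 is true.
  16. {¬x1, x13, ¬x10} — x13 is true.
  17. {x2, ¬x13, ¬x3} — x2 is true.
  18. {¬x9, x4, ¬x12} — ¬x12 is true.
  19. {¬x9, ¬x1} — ¬x9 is true.
  20. {x10, x3} — x3 is true.
  21. {x6, x5, ¬x13} — x5 is true.
  22. {¬x9, ¬x10, x8} — x8 is true.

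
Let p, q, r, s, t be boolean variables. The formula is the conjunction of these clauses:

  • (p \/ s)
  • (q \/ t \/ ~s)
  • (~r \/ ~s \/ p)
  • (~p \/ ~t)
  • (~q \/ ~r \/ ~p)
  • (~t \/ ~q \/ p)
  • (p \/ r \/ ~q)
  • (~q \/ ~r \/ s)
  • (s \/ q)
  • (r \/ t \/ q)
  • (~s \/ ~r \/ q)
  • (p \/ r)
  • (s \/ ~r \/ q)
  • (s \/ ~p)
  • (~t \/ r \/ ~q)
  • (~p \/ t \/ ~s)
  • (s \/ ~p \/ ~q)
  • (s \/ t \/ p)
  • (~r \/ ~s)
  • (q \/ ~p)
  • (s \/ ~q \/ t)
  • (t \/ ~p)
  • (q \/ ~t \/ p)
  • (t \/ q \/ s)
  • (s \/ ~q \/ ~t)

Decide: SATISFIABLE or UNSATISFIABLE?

q = True:
  p = True:
    propagation gives t=False; an empty clause results — contradiction.
  p = False:
    propagation gives s=True, r=False; an empty clause results — contradiction.
q = False:
  propagation gives s=True, t=True, p=False; an empty clause results — contradiction.
Every branch closes, so no satisfying assignment exists.

UNSATISFIABLE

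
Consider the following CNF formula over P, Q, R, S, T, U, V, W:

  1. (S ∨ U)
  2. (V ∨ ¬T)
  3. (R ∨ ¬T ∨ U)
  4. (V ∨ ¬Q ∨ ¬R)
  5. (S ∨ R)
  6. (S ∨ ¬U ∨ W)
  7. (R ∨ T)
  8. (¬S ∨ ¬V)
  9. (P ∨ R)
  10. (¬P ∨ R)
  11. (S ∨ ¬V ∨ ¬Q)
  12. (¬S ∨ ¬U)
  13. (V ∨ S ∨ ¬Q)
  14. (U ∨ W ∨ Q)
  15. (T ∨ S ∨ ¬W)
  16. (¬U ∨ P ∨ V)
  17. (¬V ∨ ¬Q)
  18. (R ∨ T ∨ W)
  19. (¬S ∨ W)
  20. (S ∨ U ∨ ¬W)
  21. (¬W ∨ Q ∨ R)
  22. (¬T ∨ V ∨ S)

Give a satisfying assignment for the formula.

P = True  Q = False  R = True  S = False  T = True  U = True  V = True  W = True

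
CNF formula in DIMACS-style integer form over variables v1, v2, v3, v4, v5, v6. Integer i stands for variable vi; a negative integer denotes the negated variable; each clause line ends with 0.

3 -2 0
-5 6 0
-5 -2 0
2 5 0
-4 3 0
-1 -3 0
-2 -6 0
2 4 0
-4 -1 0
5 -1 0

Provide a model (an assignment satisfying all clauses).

v1=F, v2=T, v3=T, v4=T, v5=F, v6=F

Check each clause:
  1. {v3, ¬v2} — v3 is true.
  2. {¬v5, v6} — ¬v5 is true.
  3. {¬v2, ¬v5} — ¬v5 is true.
  4. {v2, v5} — v2 is true.
  5. {¬v4, v3} — v3 is true.
  6. {¬v3, ¬v1} — ¬v1 is true.
  7. {¬v2, ¬v6} — ¬v6 is true.
  8. {v2, v4} — v2 is true.
  9. {¬v1, ¬v4} — ¬v1 is true.
  10. {¬v1, v5} — ¬v1 is true.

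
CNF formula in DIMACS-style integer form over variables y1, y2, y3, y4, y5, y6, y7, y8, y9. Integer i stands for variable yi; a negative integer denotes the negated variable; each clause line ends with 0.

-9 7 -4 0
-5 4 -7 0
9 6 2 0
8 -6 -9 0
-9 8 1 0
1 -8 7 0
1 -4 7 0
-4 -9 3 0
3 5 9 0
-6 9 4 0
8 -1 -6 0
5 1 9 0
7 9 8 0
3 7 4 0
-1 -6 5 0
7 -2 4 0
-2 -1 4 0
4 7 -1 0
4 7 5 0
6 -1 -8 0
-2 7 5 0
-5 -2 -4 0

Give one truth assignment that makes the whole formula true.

Pure literal: y3 appears only positively; assign y3 = True.
Set y1 = False and propagate.
Set y2 = True and propagate.
For the remaining variables, y4 = True, y5 = False, y6 = True, y7 = True, y8 = True, y9 = True works.
Every clause has at least one true literal under this assignment.

y1=False, y2=True, y3=True, y4=True, y5=False, y6=True, y7=True, y8=True, y9=True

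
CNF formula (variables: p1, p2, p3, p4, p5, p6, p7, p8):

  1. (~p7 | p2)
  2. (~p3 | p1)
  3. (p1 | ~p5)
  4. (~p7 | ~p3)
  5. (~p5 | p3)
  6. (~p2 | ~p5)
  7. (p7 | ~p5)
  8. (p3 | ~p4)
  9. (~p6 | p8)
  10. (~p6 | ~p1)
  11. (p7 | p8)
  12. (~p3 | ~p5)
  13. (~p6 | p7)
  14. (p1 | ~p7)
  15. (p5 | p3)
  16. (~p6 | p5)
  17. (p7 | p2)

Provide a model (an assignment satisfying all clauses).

p1 = T, p2 = T, p3 = T, p4 = F, p5 = F, p6 = F, p7 = F, p8 = T

Check each clause:
  1. (p2 | ~p7) — ~p7 is true.
  2. (~p3 | p1) — p1 is true.
  3. (p1 | ~p5) — p1 is true.
  4. (~p3 | ~p7) — ~p7 is true.
  5. (~p5 | p3) — p3 is true.
  6. (~p5 | ~p2) — ~p5 is true.
  7. (~p5 | p7) — ~p5 is true.
  8. (p3 | ~p4) — p3 is true.
  9. (p8 | ~p6) — p8 is true.
  10. (~p6 | ~p1) — ~p6 is true.
  11. (p7 | p8) — p8 is true.
  12. (~p5 | ~p3) — ~p5 is true.
  13. (p7 | ~p6) — ~p6 is true.
  14. (~p7 | p1) — ~p7 is true.
  15. (p5 | p3) — p3 is true.
  16. (~p6 | p5) — ~p6 is true.
  17. (p7 | p2) — p2 is true.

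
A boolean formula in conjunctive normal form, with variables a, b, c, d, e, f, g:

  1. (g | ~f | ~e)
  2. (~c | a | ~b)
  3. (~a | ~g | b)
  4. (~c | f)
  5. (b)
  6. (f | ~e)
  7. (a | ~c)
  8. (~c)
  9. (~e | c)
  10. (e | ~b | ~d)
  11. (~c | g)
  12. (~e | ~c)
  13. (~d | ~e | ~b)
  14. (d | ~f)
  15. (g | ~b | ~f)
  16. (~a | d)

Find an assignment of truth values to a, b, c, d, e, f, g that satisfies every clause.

Unit propagation: (b) forces b = True.
(~c) is a unit clause, so c = False.
The clause (~e) is unit: e must be False.
(~d) is a unit clause, so d = False.
The clause (~f) is unit: f must be False.
Unit propagation: (~a) forces a = False.
g is now unconstrained; take g = True.
Check each clause:
  1. (~e | g | ~f) — ~f is true.
  2. (~b | ~c | a) — ~c is true.
  3. (~g | ~a | b) — b is true.
  4. (~c | f) — ~c is true.
  5. (b) — b is true.
  6. (~e | f) — ~e is true.
  7. (a | ~c) — ~c is true.
  8. (~c) — ~c is true.
  9. (c | ~e) — ~e is true.
  10. (~d | ~b | e) — ~d is true.
  11. (g | ~c) — ~c is true.
  12. (~e | ~c) — ~e is true.
  13. (~b | ~d | ~e) — ~e is true.
  14. (d | ~f) — ~f is true.
  15. (g | ~b | ~f) — ~f is true.
  16. (~a | d) — ~a is true.

a=False  b=True  c=False  d=False  e=False  f=False  g=True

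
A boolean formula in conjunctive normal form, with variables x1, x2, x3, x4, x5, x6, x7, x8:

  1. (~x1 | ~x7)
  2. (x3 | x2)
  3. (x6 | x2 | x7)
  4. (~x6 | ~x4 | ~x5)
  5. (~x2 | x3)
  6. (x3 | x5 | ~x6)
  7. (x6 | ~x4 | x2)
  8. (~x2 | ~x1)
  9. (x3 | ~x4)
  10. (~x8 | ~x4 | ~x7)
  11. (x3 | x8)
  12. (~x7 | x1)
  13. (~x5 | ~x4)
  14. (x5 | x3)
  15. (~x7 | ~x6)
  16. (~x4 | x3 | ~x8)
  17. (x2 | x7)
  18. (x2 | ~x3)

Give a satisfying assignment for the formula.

x1=F  x2=T  x3=T  x4=F  x5=T  x6=T  x7=F  x8=T

x4 occurs only negated in the remaining clauses — set x4 = False.
Set x1 = False and propagate.
  then x7 is forced to False.
  then x2 is forced to True.
  then x3 is forced to True.
x5, x6, x8 are now unconstrained; take x5 = True, x6 = True, x8 = True.
Every clause has at least one true literal under this assignment.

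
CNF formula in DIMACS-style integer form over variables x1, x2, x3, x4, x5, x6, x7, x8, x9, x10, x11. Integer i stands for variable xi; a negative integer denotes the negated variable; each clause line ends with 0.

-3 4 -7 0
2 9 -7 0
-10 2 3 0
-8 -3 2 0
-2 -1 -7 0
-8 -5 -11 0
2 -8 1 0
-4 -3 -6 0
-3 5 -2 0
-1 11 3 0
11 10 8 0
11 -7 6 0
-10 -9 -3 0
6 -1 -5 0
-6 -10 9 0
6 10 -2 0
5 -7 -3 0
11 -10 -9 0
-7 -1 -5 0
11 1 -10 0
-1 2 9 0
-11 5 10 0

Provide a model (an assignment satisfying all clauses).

x1=F, x2=T, x3=F, x4=T, x5=T, x6=T, x7=T, x8=T, x9=T, x10=F, x11=F

Try x1 = False.
Branch on x2: take x2 = True.
Branch on x3: take x3 = False.
For the remaining variables, x4 = True, x5 = True, x6 = True, x7 = True, x8 = True, x9 = True, x10 = False, x11 = False works.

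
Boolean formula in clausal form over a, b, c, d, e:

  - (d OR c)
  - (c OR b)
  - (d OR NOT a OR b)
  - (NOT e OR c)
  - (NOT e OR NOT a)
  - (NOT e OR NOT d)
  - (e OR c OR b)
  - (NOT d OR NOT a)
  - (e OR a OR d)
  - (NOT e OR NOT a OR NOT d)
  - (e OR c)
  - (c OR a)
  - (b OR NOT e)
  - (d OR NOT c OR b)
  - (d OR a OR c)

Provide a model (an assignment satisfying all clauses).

a=False, b=True, c=True, d=False, e=True

Pure literal: b appears only positively; assign b = True.
Branch on a: take a = False.
  then c is forced to True.
For the remaining variables, d = False, e = True works.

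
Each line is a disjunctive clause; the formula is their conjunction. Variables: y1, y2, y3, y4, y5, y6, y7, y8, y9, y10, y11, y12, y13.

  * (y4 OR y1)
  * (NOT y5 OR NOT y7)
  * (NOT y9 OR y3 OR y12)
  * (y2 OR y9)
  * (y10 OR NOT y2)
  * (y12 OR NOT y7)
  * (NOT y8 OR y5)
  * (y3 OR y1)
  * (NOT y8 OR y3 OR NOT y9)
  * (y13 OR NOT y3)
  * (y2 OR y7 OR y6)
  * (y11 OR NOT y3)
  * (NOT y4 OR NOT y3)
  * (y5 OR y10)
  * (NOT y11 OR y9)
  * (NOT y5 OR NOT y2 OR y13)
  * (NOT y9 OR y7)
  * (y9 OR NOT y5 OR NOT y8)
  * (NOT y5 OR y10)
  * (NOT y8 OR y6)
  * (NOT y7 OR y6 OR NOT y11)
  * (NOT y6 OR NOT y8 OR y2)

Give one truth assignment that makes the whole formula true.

y1 occurs only positively in the remaining clauses — set y1 = True.
y8 occurs only negated in the remaining clauses — set y8 = False.
Branch on y2: take y2 = False.
  then y9 is forced to True.
  then y7 is forced to True.
  then y5 is forced to False.
  then y12 is forced to True.
  then y10 is forced to True.
Set y3 = False and propagate.
Set y6 = False and propagate.
  then y11 is forced to False.
y4, y13 are now unconstrained; take y4 = True, y13 = True.

y1=True, y2=False, y3=False, y4=True, y5=False, y6=False, y7=True, y8=False, y9=True, y10=True, y11=False, y12=True, y13=True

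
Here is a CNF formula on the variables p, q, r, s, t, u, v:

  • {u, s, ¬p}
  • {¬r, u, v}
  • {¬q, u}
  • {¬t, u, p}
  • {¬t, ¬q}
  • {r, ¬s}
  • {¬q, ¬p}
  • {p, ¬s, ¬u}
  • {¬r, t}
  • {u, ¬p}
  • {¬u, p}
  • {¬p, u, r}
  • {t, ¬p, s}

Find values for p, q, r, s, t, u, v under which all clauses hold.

Pure literal: q appears only negated; assign q = False.
Branch on p: take p = True.
  then u is forced to True.
Branch on r: take r = True.
  then t is forced to True.
s, v are now unconstrained; take s = False, v = False.
Every clause has at least one true literal under this assignment.

p=T, q=F, r=T, s=F, t=T, u=T, v=F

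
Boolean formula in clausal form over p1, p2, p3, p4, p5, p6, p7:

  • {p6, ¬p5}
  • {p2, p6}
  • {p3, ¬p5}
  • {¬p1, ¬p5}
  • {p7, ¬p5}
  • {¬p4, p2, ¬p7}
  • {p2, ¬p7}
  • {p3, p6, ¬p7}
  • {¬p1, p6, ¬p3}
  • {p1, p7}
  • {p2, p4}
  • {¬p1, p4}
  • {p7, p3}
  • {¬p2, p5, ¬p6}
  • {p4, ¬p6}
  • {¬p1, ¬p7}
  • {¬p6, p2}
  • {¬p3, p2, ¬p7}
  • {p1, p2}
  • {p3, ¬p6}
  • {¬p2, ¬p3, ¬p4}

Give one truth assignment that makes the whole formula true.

p1=False, p2=True, p3=True, p4=False, p5=False, p6=False, p7=True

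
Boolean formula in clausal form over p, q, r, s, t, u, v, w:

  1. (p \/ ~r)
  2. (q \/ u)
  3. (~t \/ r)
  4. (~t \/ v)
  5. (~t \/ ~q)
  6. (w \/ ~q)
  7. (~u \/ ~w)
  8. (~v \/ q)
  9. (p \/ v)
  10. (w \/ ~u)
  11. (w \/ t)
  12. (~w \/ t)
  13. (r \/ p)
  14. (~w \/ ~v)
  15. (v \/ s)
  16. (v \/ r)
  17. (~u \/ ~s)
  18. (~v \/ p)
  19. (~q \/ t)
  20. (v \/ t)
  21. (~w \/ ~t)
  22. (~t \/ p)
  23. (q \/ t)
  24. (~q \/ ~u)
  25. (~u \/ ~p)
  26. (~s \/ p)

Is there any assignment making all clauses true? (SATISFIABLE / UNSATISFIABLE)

UNSATISFIABLE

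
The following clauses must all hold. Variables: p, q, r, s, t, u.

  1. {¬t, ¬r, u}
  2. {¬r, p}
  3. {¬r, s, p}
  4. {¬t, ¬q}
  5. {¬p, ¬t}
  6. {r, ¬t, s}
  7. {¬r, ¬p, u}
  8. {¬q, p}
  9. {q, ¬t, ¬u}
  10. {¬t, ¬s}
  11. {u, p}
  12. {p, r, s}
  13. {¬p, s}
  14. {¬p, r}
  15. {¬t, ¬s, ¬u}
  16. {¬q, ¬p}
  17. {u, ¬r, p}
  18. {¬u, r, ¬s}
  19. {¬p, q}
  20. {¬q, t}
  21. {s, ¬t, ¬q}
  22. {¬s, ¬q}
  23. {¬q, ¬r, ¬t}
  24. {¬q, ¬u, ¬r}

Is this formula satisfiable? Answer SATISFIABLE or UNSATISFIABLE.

UNSATISFIABLE

p = True:
  propagation gives t=False, s=True, r=True, u=True; an empty clause results — contradiction.
p = False:
  propagation gives r=False, q=False, u=True, t=False; an empty clause results — contradiction.
Every branch closes, so no satisfying assignment exists.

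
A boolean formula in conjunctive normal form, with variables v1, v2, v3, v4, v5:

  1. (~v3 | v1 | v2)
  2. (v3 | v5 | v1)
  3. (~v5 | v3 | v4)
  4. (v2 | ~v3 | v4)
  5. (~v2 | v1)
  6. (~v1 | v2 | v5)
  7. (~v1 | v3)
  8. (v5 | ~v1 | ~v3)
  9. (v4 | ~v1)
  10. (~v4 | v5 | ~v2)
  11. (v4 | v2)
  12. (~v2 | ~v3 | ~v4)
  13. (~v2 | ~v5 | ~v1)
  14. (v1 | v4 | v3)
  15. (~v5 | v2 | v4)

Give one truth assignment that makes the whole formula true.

v1=F, v2=F, v3=F, v4=T, v5=T

Branch on v1: take v1 = False.
  then v2 is forced to False.
  then v3 is forced to False.
  then v5 is forced to True.
  then v4 is forced to True.
Every clause has at least one true literal under this assignment.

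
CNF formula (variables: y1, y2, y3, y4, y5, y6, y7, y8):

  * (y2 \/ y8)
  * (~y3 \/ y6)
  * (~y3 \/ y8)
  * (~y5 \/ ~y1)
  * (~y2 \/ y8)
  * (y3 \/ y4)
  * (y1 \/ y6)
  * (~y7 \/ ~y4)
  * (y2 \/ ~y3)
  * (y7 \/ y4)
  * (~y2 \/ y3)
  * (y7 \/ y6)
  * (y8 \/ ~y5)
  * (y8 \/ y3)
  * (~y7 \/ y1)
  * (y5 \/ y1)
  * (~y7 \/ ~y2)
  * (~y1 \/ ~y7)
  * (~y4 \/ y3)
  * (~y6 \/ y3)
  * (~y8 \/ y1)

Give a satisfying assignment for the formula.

y1 = 1, y2 = 1, y3 = 1, y4 = 1, y5 = 0, y6 = 1, y7 = 0, y8 = 1

Check each clause:
  1. (y2 \/ y8) — y8 is true.
  2. (~y3 \/ y6) — y6 is true.
  3. (y8 \/ ~y3) — y8 is true.
  4. (~y1 \/ ~y5) — ~y5 is true.
  5. (y8 \/ ~y2) — y8 is true.
  6. (y3 \/ y4) — y3 is true.
  7. (y6 \/ y1) — y1 is true.
  8. (~y7 \/ ~y4) — ~y7 is true.
  9. (y2 \/ ~y3) — y2 is true.
  10. (y4 \/ y7) — y4 is true.
  11. (~y2 \/ y3) — y3 is true.
  12. (y6 \/ y7) — y6 is true.
  13. (~y5 \/ y8) — y8 is true.
  14. (y3 \/ y8) — y8 is true.
  15. (y1 \/ ~y7) — y1 is true.
  16. (y1 \/ y5) — y1 is true.
  17. (~y7 \/ ~y2) — ~y7 is true.
  18. (~y7 \/ ~y1) — ~y7 is true.
  19. (y3 \/ ~y4) — y3 is true.
  20. (y3 \/ ~y6) — y3 is true.
  21. (~y8 \/ y1) — y1 is true.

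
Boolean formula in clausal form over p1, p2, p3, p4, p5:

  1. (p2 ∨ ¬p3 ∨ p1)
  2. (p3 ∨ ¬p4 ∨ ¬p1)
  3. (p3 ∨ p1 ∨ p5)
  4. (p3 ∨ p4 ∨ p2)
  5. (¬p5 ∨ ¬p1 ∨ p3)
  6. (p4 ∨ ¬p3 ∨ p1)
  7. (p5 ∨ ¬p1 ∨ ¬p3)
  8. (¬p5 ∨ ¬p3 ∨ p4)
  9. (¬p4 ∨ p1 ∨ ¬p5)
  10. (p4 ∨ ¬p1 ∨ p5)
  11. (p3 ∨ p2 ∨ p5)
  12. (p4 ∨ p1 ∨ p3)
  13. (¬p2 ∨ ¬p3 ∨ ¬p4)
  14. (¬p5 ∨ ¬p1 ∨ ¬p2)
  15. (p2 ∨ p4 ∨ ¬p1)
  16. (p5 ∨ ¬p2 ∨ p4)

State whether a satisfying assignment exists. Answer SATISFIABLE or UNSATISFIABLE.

SATISFIABLE

Try p1 = True.
Branch on p2: take p2 = False.
  then p4 is forced to True.
  then p3 is forced to True.
  then p5 is forced to True.
So p1=True  p2=False  p3=True  p4=True  p5=True is a satisfying assignment.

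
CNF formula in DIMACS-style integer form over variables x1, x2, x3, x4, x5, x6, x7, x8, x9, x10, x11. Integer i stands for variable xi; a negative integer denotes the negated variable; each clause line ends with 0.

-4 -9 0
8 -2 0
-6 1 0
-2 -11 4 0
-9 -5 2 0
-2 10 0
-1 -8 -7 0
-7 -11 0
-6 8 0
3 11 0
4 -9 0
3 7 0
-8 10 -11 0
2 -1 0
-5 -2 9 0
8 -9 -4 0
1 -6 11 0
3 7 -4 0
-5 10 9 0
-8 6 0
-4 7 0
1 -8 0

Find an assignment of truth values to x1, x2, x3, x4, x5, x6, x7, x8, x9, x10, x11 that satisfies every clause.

x1 = False, x2 = False, x3 = True, x4 = False, x5 = False, x6 = False, x7 = False, x8 = False, x9 = False, x10 = True, x11 = True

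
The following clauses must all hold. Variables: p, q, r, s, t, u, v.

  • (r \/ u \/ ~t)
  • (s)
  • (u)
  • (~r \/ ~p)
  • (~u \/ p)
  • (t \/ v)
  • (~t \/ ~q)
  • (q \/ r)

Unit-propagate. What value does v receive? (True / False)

(s) stands alone — s = True.
(u) is a unit clause: u = True.
In (~u \/ p), ~u is now false; p must hold, so p = True.
From (~r \/ ~p) and p = True: r = False.
From (r \/ q) and r = False: q = True.
From (~t \/ ~q) and q = True: t = False.
(t \/ v) with t = False leaves only v, so v = True.

True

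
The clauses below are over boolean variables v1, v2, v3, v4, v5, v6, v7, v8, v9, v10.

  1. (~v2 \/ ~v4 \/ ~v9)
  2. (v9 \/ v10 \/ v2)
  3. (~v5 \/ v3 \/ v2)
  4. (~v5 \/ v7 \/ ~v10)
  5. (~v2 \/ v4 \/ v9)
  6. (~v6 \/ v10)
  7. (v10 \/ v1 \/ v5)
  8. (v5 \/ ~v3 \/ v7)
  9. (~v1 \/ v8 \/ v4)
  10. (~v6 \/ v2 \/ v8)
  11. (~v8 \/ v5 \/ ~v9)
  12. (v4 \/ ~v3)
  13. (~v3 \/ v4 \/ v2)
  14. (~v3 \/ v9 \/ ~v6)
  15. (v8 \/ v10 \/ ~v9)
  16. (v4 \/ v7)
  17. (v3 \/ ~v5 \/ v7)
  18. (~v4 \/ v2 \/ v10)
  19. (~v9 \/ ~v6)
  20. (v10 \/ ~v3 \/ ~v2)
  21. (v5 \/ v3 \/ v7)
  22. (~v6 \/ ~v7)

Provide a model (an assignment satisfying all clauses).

v1=1, v2=0, v3=1, v4=1, v5=0, v6=0, v7=1, v8=1, v9=0, v10=1

Check each clause:
  1. (~v2 \/ ~v9 \/ ~v4) — ~v2 is true.
  2. (v2 \/ v10 \/ v9) — v10 is true.
  3. (v2 \/ ~v5 \/ v3) — v3 is true.
  4. (~v10 \/ ~v5 \/ v7) — ~v5 is true.
  5. (v9 \/ ~v2 \/ v4) — v4 is true.
  6. (~v6 \/ v10) — ~v6 is true.
  7. (v1 \/ v5 \/ v10) — v1 is true.
  8. (~v3 \/ v5 \/ v7) — v7 is true.
  9. (~v1 \/ v8 \/ v4) — v8 is true.
  10. (~v6 \/ v8 \/ v2) — v8 is true.
  11. (v5 \/ ~v8 \/ ~v9) — ~v9 is true.
  12. (~v3 \/ v4) — v4 is true.
  13. (~v3 \/ v2 \/ v4) — v4 is true.
  14. (~v3 \/ v9 \/ ~v6) — ~v6 is true.
  15. (v10 \/ ~v9 \/ v8) — v8 is true.
  16. (v7 \/ v4) — v4 is true.
  17. (v7 \/ v3 \/ ~v5) — ~v5 is true.
  18. (v10 \/ ~v4 \/ v2) — v10 is true.
  19. (~v9 \/ ~v6) — ~v6 is true.
  20. (~v2 \/ v10 \/ ~v3) — v10 is true.
  21. (v5 \/ v3 \/ v7) — v3 is true.
  22. (~v6 \/ ~v7) — ~v6 is true.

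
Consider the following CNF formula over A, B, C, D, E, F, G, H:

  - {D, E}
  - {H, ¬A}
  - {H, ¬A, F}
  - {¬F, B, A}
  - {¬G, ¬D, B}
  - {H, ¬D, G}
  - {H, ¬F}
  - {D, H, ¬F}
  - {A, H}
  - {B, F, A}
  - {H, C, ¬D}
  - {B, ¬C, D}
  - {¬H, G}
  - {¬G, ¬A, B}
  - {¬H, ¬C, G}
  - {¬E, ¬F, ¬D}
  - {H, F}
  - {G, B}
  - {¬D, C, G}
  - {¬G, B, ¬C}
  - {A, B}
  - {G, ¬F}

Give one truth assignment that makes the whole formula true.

Pure literal: B appears only positively; assign B = True.
Branch on A: take A = False.
  then H is forced to True.
  then G is forced to True.
For the remaining variables, C = True, D = True, E = False, F = False works.
Every clause has at least one true literal under this assignment.

A = False  B = True  C = True  D = True  E = False  F = False  G = True  H = True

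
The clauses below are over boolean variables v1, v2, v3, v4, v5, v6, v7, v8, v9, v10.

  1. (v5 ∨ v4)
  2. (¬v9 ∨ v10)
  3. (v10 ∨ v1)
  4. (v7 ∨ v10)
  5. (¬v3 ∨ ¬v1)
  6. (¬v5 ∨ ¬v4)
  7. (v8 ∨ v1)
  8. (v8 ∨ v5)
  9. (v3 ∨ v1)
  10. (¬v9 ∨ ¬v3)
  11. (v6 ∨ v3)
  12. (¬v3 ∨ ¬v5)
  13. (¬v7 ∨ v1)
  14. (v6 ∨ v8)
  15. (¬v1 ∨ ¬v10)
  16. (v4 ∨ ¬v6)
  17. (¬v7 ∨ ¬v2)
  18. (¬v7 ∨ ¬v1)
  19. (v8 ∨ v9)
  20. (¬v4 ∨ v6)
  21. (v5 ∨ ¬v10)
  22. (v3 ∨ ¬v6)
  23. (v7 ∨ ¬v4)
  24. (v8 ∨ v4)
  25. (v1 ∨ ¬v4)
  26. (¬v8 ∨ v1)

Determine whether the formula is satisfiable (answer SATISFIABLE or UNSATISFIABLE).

UNSATISFIABLE

v1 = True:
  propagation gives v3=False, v6=True; an empty clause results — contradiction.
v1 = False:
  propagation gives v10=True, v8=True; an empty clause results — contradiction.
Every branch closes, so no satisfying assignment exists.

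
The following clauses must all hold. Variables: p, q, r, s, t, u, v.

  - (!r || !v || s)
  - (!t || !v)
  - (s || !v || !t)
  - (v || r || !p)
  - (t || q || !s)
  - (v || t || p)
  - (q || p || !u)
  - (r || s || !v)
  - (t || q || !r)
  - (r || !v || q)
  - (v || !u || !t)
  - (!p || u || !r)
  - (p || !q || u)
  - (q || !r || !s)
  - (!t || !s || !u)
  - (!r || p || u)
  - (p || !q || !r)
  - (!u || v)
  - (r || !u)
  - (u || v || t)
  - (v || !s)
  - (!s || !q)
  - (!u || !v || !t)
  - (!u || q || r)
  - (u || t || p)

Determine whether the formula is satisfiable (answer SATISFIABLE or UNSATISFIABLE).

SATISFIABLE

Try p = False.
Try q = False.
  then u is forced to False.
  then r is forced to False.
  then v is forced to False.
  then t is forced to True.
  then s is forced to False.
So p = False  q = False  r = False  s = False  t = True  u = False  v = False is a satisfying assignment.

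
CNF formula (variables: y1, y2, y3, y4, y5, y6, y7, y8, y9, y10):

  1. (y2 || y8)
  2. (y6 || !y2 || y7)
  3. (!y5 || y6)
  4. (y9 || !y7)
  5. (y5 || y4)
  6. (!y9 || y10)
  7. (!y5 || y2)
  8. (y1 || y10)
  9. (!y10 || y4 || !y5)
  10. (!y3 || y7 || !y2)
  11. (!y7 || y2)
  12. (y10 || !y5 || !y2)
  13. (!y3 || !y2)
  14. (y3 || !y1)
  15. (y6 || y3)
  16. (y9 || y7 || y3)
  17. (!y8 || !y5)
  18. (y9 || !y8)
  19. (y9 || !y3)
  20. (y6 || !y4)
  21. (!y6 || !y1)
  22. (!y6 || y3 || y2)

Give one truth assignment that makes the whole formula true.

y1 = F, y2 = T, y3 = F, y4 = T, y5 = T, y6 = T, y7 = F, y8 = F, y9 = T, y10 = T

Set y1 = False and propagate.
  then y10 is forced to True.
Try y2 = True.
  then y3 is forced to False.
  then y6 is forced to True.
Try y4 = True.
The remaining clauses are satisfied by y5 = True, y7 = False, y8 = False, y9 = True.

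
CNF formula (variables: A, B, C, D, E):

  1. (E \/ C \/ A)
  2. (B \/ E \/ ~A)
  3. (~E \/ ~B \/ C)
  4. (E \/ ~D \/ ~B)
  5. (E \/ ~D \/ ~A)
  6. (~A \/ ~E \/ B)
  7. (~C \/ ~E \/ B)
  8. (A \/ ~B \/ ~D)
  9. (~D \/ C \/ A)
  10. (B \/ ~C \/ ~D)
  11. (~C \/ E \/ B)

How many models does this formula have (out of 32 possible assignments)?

7

The models are:
  A=F B=F C=F D=F E=T
  A=F B=T C=T D=F E=F
  A=F B=T C=T D=F E=T
  A=T B=T C=F D=F E=F
  A=T B=T C=T D=F E=F
  A=T B=T C=T D=F E=T
  A=T B=T C=T D=T E=T
That's 7 in total.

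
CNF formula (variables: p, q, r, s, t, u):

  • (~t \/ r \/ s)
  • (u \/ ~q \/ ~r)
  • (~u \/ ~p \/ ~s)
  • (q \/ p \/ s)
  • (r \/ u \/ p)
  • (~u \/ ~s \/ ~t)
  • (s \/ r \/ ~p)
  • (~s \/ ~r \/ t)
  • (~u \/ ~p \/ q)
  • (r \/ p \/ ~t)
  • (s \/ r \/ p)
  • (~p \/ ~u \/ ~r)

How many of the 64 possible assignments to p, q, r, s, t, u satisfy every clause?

Case analysis on p and r:
  p=1, r=1: remaining (q,s,t,u) ∈ {(0,0,0,0); (0,0,1,0); (0,1,1,0)} — 3.
  p=1, r=0: remaining (q,s,t,u) ∈ {(0,1,0,0); (0,1,1,0); (1,1,0,0); (1,1,1,0)} — 4.
  p=0, r=1: remaining (q,s,t,u) ∈ {(0,1,1,0); (1,0,0,1); (1,0,1,1)} — 3.
  p=0, r=0: remaining (q,s,t,u) ∈ {(0,1,0,1); (1,1,0,1)} — 2.
Total: 3 + 4 + 3 + 2 = 12.

12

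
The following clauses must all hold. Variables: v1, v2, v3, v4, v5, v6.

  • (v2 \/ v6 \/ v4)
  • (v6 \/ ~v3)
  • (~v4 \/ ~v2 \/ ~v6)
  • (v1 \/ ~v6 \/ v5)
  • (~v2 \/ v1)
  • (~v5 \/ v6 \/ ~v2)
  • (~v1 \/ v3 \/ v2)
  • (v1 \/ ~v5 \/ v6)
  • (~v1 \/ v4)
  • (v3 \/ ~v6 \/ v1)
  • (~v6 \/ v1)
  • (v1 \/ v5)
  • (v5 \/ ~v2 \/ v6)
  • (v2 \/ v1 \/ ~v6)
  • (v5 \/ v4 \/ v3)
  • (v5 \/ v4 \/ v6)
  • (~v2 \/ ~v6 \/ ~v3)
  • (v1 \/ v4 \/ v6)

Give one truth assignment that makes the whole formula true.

v1 = True, v2 = False, v3 = True, v4 = True, v5 = False, v6 = True

Branch on v1: take v1 = True.
  then v4 is forced to True.
Set v2 = False and propagate.
  then v3 is forced to True.
  then v6 is forced to True.
v5 is now unconstrained; take v5 = False.
Check each clause:
  1. (v6 \/ v2 \/ v4) — v4 is true.
  2. (v6 \/ ~v3) — v6 is true.
  3. (~v6 \/ ~v2 \/ ~v4) — ~v2 is true.
  4. (~v6 \/ v5 \/ v1) — v1 is true.
  5. (~v2 \/ v1) — v1 is true.
  6. (~v5 \/ ~v2 \/ v6) — ~v5 is true.
  7. (v2 \/ ~v1 \/ v3) — v3 is true.
  8. (v1 \/ ~v5 \/ v6) — v1 is true.
  9. (v4 \/ ~v1) — v4 is true.
  10. (v3 \/ ~v6 \/ v1) — v1 is true.
  11. (~v6 \/ v1) — v1 is true.
  12. (v1 \/ v5) — v1 is true.
  13. (~v2 \/ v5 \/ v6) — v6 is true.
  14. (v1 \/ ~v6 \/ v2) — v1 is true.
  15. (v5 \/ v3 \/ v4) — v3 is true.
  16. (v6 \/ v4 \/ v5) — v4 is true.
  17. (~v2 \/ ~v6 \/ ~v3) — ~v2 is true.
  18. (v6 \/ v1 \/ v4) — v1 is true.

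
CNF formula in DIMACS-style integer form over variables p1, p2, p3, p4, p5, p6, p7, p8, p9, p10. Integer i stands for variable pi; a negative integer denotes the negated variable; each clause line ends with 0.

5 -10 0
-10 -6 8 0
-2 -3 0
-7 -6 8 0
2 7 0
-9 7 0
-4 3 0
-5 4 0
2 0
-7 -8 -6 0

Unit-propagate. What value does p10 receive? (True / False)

(p2) stands alone — p2 = True.
In (~p3 \/ ~p2), ~p2 is now false; ~p3 must hold, so p3 = False.
In (p3 \/ ~p4), p3 is now false; ~p4 must hold, so p4 = False.
From (p4 \/ ~p5) and p4 = False: p5 = False.
In (~p10 \/ p5), p5 is now false; ~p10 must hold, so p10 = False.

False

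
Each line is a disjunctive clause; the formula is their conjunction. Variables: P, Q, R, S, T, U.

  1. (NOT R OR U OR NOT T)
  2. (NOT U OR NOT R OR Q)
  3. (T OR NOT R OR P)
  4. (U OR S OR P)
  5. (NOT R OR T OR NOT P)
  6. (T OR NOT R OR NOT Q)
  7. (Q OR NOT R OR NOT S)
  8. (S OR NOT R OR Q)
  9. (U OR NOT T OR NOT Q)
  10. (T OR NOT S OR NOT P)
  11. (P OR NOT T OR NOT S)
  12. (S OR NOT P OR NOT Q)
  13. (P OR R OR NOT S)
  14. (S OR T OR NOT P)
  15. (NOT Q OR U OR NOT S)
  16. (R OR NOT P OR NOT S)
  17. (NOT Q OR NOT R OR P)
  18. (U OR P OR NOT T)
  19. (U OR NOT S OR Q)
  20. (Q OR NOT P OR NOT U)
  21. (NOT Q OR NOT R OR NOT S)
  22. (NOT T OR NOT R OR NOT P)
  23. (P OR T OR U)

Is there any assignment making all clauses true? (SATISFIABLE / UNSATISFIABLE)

Branch on P: take P = False.
For the remaining variables, Q = False, R = False, S = False, T = True, U = True works.
So P=0, Q=0, R=0, S=0, T=1, U=1 is a satisfying assignment.

SATISFIABLE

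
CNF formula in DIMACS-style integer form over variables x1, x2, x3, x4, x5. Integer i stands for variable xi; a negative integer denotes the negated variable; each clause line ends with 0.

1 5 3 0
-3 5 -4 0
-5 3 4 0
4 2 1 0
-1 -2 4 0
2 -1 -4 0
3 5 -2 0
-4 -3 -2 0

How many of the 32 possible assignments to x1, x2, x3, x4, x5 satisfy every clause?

9

Case analysis on x4 and x2:
  x4=1, x2=1: remaining (x1,x3,x5) ∈ {(0,0,1); (1,0,1)} — 2.
  x4=1, x2=0: remaining (x1,x3,x5) ∈ {(0,0,1); (0,1,1)} — 2.
  x4=0, x2=1: remaining (x1,x3,x5) ∈ {(0,1,0); (0,1,1)} — 2.
  x4=0, x2=0: remaining (x1,x3,x5) ∈ {(1,0,0); (1,1,0); (1,1,1)} — 3.
Total: 2 + 2 + 2 + 3 = 9.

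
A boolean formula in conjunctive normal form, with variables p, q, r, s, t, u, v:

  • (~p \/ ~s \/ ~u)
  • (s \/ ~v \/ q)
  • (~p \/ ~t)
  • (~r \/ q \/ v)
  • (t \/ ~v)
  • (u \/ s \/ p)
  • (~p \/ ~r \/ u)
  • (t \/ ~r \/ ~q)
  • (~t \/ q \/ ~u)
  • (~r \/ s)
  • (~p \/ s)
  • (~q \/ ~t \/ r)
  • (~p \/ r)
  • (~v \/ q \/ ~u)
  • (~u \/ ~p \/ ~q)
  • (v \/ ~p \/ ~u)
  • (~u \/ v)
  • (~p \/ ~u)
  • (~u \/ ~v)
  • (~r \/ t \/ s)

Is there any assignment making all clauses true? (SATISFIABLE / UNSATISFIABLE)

Try p = False.
Set q = False and propagate.
For the remaining variables, r = True, s = True, t = True, u = False, v = True works.
So p = False, q = False, r = True, s = True, t = True, u = False, v = True is a satisfying assignment.

SATISFIABLE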